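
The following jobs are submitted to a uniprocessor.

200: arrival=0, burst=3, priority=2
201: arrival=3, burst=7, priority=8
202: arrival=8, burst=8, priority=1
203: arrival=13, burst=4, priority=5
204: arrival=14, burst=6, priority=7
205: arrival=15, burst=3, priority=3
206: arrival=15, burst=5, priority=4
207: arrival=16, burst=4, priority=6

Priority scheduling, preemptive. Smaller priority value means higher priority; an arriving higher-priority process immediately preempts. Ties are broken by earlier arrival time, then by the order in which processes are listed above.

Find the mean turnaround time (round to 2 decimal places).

Schedule: | 200 0-3 | 201 3-8 | 202 8-16 | 205 16-19 | 206 19-24 | 203 24-28 | 207 28-32 | 204 32-38 | 201 38-40 |
Completion: 200=3  201=40  202=16  203=28  204=38  205=19  206=24  207=32
Turnaround (C−A): 200=3  201=37  202=8  203=15  204=24  205=4  206=9  207=16
Turnaround times: 200=3, 201=37, 202=8, 203=15, 204=24, 205=4, 206=9, 207=16
Average turnaround = (3+37+8+15+24+4+9+16) / 8 = 116/8 = 14.50

14.50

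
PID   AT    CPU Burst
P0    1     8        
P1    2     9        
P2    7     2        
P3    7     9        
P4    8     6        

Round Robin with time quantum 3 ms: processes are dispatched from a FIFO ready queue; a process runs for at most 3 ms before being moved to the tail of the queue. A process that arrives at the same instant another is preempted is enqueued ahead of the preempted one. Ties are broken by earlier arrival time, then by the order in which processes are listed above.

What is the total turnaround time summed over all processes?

Timeline: | idle 0-1 | P0 1-4 | P1 4-7 | P0 7-10 | P2 10-12 | P3 12-15 | P1 15-18 | P4 18-21 | P0 21-23 | P3 23-26 | P1 26-29 | P4 29-32 | P3 32-35 |
Completion: P0=23  P1=29  P2=12  P3=35  P4=32
Turnaround (C−A): P0=22  P1=27  P2=5  P3=28  P4=24
Turnaround = completion − arrival: P0=22, P1=27, P2=5, P3=28, P4=24
Total turnaround = 22 + 27 + 5 + 28 + 24 = 106

106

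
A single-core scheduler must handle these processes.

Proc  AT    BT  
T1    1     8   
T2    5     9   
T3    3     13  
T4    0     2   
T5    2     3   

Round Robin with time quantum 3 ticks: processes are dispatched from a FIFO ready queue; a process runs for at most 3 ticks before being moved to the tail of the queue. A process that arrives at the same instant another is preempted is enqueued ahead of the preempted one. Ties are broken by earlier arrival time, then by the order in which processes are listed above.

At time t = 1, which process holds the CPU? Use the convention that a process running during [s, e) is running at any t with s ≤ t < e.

T4

Gantt: | T4 0-2 | T1 2-5 | T5 5-8 | T3 8-11 | T2 11-14 | T1 14-17 | T3 17-20 | T2 20-23 | T1 23-25 | T3 25-28 | T2 28-31 | T3 31-35 |
Completion: T1=25  T2=31  T3=35  T4=2  T5=8
Turnaround (C−A): T1=24  T2=26  T3=32  T4=2  T5=6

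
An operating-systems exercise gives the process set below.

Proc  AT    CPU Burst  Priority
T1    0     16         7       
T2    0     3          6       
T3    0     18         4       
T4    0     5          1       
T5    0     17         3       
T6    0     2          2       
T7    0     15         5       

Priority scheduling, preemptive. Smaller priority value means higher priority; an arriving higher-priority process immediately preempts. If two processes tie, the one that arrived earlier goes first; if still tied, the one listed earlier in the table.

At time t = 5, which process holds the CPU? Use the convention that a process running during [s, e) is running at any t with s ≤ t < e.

Timeline: | T4 0-5 | T6 5-7 | T5 7-24 | T3 24-42 | T7 42-57 | T2 57-60 | T1 60-76 |
Completion: T1=76  T2=60  T3=42  T4=5  T5=24  T6=7  T7=57
Turnaround (C−A): T1=76  T2=60  T3=42  T4=5  T5=24  T6=7  T7=57

T6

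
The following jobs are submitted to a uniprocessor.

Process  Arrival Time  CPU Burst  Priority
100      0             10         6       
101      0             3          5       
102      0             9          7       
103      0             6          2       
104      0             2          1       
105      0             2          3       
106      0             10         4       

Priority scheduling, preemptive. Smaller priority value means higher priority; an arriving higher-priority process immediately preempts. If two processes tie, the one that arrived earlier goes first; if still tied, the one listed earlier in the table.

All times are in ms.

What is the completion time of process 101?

23

Schedule: | 104 0-2 | 103 2-8 | 105 8-10 | 106 10-20 | 101 20-23 | 100 23-33 | 102 33-42 |
Completion: 100=33  101=23  102=42  103=8  104=2  105=10  106=20
Turnaround (C−A): 100=33  101=23  102=42  103=8  104=2  105=10  106=20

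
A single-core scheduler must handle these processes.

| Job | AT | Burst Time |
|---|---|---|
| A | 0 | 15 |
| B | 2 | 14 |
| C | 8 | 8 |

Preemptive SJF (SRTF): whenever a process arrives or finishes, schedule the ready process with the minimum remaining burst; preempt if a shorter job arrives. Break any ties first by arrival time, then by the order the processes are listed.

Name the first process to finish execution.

A

Gantt: | A 0-15 | C 15-23 | B 23-37 |
Completion: A=15  B=37  C=23
Turnaround (C−A): A=15  B=35  C=15
Finish order: A → C → B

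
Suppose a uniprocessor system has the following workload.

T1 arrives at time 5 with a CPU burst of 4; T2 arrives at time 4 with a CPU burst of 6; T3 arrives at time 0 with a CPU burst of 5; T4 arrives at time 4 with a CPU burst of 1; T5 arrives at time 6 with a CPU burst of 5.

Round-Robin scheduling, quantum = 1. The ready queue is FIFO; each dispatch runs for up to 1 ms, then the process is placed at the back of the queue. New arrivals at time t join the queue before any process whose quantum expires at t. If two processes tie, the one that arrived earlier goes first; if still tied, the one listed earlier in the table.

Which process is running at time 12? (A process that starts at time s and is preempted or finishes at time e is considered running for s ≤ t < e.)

Gantt: | T3 0-4 | T2 4-5 | T4 5-6 | T3 6-7 | T1 7-8 | T2 8-9 | T5 9-10 | T1 10-11 | T2 11-12 | T5 12-13 | T1 13-14 | T2 14-15 | T5 15-16 | T1 16-17 | T2 17-18 | T5 18-19 | T2 19-20 | T5 20-21 |
Completion: T1=17  T2=20  T3=7  T4=6  T5=21
Turnaround (C−A): T1=12  T2=16  T3=7  T4=2  T5=15

T5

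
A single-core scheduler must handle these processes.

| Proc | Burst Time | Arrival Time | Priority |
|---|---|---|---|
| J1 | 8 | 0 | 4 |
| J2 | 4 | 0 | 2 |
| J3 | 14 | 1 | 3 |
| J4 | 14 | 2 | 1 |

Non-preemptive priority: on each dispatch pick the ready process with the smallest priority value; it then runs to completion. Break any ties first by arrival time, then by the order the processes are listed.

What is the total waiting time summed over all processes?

51

Schedule: | J2 0-4 | J4 4-18 | J3 18-32 | J1 32-40 |
Completion: J1=40  J2=4  J3=32  J4=18
Turnaround (C−A): J1=40  J2=4  J3=31  J4=16
Waiting = turnaround − burst: J1=32, J2=0, J3=17, J4=2
Total waiting = 32 + 0 + 17 + 2 = 51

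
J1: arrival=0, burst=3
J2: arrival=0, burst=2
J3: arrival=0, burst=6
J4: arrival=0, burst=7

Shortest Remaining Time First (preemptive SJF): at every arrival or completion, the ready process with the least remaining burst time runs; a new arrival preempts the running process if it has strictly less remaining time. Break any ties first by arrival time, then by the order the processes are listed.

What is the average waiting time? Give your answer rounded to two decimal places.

Timeline: | J2 0-2 | J1 2-5 | J3 5-11 | J4 11-18 |
Completion: J1=5  J2=2  J3=11  J4=18
Turnaround (C−A): J1=5  J2=2  J3=11  J4=18
Waiting times: J1=2, J2=0, J3=5, J4=11
Average waiting = (2+0+5+11) / 4 = 18/4 = 4.50

4.50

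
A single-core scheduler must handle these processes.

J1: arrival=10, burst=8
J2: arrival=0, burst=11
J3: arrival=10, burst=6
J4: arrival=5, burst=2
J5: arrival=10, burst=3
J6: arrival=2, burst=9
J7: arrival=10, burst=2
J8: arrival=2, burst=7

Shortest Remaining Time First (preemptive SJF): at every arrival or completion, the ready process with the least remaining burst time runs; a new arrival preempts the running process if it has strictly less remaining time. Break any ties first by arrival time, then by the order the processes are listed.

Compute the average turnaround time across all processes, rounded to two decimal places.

17.13

Timeline: | J2 0-2 | J8 2-5 | J4 5-7 | J8 7-11 | J7 11-13 | J5 13-16 | J3 16-22 | J1 22-30 | J2 30-39 | J6 39-48 |
Completion: J1=30  J2=39  J3=22  J4=7  J5=16  J6=48  J7=13  J8=11
Turnaround times: J1=20, J2=39, J3=12, J4=2, J5=6, J6=46, J7=3, J8=9
Average turnaround = (20+39+12+2+6+46+3+9) / 8 = 137/8 = 17.13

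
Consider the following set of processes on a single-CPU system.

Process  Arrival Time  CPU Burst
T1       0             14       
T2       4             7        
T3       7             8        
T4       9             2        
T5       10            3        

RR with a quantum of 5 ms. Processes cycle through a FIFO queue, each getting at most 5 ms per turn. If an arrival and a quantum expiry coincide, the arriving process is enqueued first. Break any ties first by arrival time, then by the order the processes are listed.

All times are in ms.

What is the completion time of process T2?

Schedule: | T1 0-5 | T2 5-10 | T1 10-15 | T3 15-20 | T4 20-22 | T5 22-25 | T2 25-27 | T1 27-31 | T3 31-34 |
Completion: T1=31  T2=27  T3=34  T4=22  T5=25
Turnaround (C−A): T1=31  T2=23  T3=27  T4=13  T5=15

27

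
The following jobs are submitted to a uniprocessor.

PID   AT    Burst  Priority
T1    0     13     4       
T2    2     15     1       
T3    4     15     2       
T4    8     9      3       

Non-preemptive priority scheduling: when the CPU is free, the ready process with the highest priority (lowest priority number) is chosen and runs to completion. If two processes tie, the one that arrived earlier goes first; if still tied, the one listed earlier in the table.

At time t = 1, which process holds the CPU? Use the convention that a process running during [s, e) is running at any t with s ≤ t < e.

Timeline: | T1 0-13 | T2 13-28 | T3 28-43 | T4 43-52 |
Completion: T1=13  T2=28  T3=43  T4=52

T1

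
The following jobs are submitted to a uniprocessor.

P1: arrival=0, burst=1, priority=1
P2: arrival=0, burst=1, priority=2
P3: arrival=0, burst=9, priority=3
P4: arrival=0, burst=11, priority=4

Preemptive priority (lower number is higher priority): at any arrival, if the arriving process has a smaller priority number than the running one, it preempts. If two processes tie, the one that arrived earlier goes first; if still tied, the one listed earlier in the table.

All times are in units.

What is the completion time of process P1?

Schedule: | P1 0-1 | P2 1-2 | P3 2-11 | P4 11-22 |
Completion: P1=1  P2=2  P3=11  P4=22

1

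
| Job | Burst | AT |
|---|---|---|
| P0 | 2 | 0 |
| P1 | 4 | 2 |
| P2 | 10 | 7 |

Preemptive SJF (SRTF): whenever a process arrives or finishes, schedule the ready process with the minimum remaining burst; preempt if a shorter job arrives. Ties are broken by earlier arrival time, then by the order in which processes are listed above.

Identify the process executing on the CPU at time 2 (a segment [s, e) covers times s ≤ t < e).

Timeline: | P0 0-2 | P1 2-6 | idle 6-7 | P2 7-17 |
Completion: P0=2  P1=6  P2=17

P1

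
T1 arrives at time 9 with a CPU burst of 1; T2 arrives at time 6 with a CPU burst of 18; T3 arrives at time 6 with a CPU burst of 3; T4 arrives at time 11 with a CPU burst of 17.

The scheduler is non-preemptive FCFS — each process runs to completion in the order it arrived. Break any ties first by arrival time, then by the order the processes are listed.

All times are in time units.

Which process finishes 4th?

T4

Schedule: | idle 0-6 | T2 6-24 | T3 24-27 | T1 27-28 | T4 28-45 |
Completion: T1=28  T2=24  T3=27  T4=45
Finish order: T2 → T3 → T1 → T4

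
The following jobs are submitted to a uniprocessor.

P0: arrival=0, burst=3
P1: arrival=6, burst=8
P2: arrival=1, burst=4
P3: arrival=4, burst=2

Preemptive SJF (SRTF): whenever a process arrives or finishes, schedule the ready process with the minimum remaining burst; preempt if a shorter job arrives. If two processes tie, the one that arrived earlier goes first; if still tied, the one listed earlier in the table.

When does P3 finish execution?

6

Schedule: | P0 0-3 | P2 3-4 | P3 4-6 | P2 6-9 | P1 9-17 |
Completion: P0=3  P1=17  P2=9  P3=6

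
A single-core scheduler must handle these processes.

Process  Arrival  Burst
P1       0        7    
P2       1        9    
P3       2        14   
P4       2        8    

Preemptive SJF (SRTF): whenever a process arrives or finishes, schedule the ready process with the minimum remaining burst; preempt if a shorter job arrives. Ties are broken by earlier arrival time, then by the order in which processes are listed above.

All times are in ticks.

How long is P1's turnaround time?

Schedule: | P1 0-7 | P4 7-15 | P2 15-24 | P3 24-38 |
Completion: P1=7  P2=24  P3=38  P4=15
Turnaround (C−A): P1=7  P2=23  P3=36  P4=13
Turnaround(P1) = completion − arrival = 7 − 0 = 7

7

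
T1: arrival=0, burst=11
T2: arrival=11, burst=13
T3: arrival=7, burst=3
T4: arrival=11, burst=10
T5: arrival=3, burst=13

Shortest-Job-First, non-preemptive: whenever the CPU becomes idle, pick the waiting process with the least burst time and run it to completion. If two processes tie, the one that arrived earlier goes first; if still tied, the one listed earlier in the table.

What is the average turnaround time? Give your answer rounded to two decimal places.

Schedule: | T1 0-11 | T3 11-14 | T4 14-24 | T5 24-37 | T2 37-50 |
Completion: T1=11  T2=50  T3=14  T4=24  T5=37
Turnaround (C−A): T1=11  T2=39  T3=7  T4=13  T5=34
Turnaround times: T1=11, T2=39, T3=7, T4=13, T5=34
Average turnaround = (11+39+7+13+34) / 5 = 104/5 = 20.80

20.80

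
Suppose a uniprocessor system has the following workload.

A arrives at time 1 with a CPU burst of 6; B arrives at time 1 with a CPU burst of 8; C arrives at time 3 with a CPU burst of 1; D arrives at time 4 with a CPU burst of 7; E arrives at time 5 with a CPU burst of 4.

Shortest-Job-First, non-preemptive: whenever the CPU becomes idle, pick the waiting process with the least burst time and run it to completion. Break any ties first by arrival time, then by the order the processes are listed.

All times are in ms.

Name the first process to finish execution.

A

Timeline: | idle 0-1 | A 1-7 | C 7-8 | E 8-12 | D 12-19 | B 19-27 |
Completion: A=7  B=27  C=8  D=19  E=12
Turnaround (C−A): A=6  B=26  C=5  D=15  E=7
Finish order: A → C → E → D → B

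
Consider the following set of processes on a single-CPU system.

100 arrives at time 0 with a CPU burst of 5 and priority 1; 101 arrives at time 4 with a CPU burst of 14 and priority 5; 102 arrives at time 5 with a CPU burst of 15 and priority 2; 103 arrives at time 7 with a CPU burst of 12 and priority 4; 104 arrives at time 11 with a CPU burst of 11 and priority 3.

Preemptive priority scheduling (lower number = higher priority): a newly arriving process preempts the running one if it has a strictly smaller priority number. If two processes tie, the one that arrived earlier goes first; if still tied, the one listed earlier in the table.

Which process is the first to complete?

100

Timeline: | 100 0-5 | 102 5-20 | 104 20-31 | 103 31-43 | 101 43-57 |
Completion: 100=5  101=57  102=20  103=43  104=31
Turnaround (C−A): 100=5  101=53  102=15  103=36  104=20
Finish order: 100 → 102 → 104 → 103 → 101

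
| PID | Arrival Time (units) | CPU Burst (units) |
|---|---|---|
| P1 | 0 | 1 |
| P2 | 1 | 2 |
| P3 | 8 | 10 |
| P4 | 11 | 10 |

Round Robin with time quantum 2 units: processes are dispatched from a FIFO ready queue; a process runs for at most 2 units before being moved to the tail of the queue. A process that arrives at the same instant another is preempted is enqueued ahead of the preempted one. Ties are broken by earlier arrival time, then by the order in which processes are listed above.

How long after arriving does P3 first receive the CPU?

0

Gantt: | P1 0-1 | P2 1-3 | idle 3-8 | P3 8-12 | P4 12-14 | P3 14-16 | P4 16-18 | P3 18-20 | P4 20-22 | P3 22-24 | P4 24-28 |
Completion: P1=1  P2=3  P3=24  P4=28
Response(P3) = first start − arrival = 8 − 8 = 0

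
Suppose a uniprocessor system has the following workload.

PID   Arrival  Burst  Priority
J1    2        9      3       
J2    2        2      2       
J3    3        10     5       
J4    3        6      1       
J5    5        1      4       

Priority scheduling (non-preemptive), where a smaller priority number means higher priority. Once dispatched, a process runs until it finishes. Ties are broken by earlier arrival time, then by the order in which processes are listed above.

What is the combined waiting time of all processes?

Schedule: | idle 0-2 | J2 2-4 | J4 4-10 | J1 10-19 | J5 19-20 | J3 20-30 |
Completion: J1=19  J2=4  J3=30  J4=10  J5=20
Waiting = turnaround − burst: J1=8, J2=0, J3=17, J4=1, J5=14
Total waiting = 8 + 0 + 17 + 1 + 14 = 40

40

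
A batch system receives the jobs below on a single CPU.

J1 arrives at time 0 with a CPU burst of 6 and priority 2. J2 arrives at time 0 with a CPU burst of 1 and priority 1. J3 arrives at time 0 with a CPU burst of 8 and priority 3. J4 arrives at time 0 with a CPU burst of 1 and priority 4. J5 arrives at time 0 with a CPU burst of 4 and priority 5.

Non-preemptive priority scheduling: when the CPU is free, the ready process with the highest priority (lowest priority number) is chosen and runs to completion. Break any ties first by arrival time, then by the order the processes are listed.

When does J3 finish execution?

15

Gantt: | J2 0-1 | J1 1-7 | J3 7-15 | J4 15-16 | J5 16-20 |
Completion: J1=7  J2=1  J3=15  J4=16  J5=20
Turnaround (C−A): J1=7  J2=1  J3=15  J4=16  J5=20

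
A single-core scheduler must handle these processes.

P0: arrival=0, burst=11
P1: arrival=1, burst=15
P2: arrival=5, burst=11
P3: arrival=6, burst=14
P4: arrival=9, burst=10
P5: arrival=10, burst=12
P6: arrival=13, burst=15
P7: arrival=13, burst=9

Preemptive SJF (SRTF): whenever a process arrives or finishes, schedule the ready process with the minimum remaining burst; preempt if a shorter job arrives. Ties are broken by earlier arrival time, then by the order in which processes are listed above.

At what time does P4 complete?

21

Schedule: | P0 0-11 | P4 11-21 | P7 21-30 | P2 30-41 | P5 41-53 | P3 53-67 | P1 67-82 | P6 82-97 |
Completion: P0=11  P1=82  P2=41  P3=67  P4=21  P5=53  P6=97  P7=30
Turnaround (C−A): P0=11  P1=81  P2=36  P3=61  P4=12  P5=43  P6=84  P7=17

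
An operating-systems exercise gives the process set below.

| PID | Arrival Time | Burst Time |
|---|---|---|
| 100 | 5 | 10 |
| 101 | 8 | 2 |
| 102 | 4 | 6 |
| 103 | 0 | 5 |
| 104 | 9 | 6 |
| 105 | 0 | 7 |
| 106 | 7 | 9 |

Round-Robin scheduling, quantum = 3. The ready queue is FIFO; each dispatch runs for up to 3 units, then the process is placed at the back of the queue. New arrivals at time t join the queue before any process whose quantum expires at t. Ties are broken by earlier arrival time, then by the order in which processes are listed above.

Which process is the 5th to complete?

104

Gantt: | 103 0-3 | 105 3-6 | 103 6-8 | 102 8-11 | 100 11-14 | 105 14-17 | 106 17-20 | 101 20-22 | 104 22-25 | 102 25-28 | 100 28-31 | 105 31-32 | 106 32-35 | 104 35-38 | 100 38-41 | 106 41-44 | 100 44-45 |
Completion: 100=45  101=22  102=28  103=8  104=38  105=32  106=44
Turnaround (C−A): 100=40  101=14  102=24  103=8  104=29  105=32  106=37
Finish order: 103 → 101 → 102 → 105 → 104 → 106 → 100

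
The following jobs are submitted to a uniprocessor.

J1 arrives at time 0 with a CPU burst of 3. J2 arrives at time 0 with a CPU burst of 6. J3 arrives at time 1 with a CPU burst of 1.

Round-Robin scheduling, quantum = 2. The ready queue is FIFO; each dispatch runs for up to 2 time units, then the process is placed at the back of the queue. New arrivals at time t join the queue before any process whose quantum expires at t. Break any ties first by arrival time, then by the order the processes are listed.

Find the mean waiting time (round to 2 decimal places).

Gantt: | J1 0-2 | J2 2-4 | J3 4-5 | J1 5-6 | J2 6-10 |
Completion: J1=6  J2=10  J3=5
Turnaround (C−A): J1=6  J2=10  J3=4
Waiting times: J1=3, J2=4, J3=3
Average waiting = (3+4+3) / 3 = 10/3 = 3.33

3.33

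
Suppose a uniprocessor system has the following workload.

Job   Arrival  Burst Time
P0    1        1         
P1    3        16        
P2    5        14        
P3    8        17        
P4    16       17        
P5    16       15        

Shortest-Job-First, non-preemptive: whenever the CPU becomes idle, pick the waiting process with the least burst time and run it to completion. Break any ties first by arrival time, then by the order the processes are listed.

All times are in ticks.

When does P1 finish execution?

19

Schedule: | idle 0-1 | P0 1-2 | idle 2-3 | P1 3-19 | P2 19-33 | P5 33-48 | P3 48-65 | P4 65-82 |
Completion: P0=2  P1=19  P2=33  P3=65  P4=82  P5=48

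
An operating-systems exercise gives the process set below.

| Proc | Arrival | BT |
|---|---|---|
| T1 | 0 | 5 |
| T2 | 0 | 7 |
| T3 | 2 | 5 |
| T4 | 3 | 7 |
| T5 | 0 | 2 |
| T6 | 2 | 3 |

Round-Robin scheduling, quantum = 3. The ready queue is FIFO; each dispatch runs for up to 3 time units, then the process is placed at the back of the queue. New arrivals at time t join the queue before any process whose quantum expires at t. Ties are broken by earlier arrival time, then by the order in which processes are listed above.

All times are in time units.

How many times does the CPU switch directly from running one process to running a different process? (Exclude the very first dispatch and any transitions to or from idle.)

Timeline: | T1 0-3 | T2 3-6 | T5 6-8 | T3 8-11 | T6 11-14 | T4 14-17 | T1 17-19 | T2 19-22 | T3 22-24 | T4 24-27 | T2 27-28 | T4 28-29 |
Completion: T1=19  T2=28  T3=24  T4=29  T5=8  T6=14

11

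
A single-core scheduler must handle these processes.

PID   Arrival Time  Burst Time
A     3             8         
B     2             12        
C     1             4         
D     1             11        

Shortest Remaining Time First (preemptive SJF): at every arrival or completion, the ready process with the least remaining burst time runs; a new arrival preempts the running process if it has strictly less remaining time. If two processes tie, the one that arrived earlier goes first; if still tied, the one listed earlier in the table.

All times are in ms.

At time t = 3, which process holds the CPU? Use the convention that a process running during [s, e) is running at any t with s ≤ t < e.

Schedule: | idle 0-1 | C 1-5 | A 5-13 | D 13-24 | B 24-36 |
Completion: A=13  B=36  C=5  D=24

C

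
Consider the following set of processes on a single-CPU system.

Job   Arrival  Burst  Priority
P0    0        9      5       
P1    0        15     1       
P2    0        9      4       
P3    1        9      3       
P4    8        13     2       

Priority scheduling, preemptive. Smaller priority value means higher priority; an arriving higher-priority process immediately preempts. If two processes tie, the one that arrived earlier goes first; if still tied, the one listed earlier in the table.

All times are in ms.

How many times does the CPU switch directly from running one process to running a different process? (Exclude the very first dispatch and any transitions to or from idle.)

4

Schedule: | P1 0-15 | P4 15-28 | P3 28-37 | P2 37-46 | P0 46-55 |
Completion: P0=55  P1=15  P2=46  P3=37  P4=28
Turnaround (C−A): P0=55  P1=15  P2=46  P3=36  P4=20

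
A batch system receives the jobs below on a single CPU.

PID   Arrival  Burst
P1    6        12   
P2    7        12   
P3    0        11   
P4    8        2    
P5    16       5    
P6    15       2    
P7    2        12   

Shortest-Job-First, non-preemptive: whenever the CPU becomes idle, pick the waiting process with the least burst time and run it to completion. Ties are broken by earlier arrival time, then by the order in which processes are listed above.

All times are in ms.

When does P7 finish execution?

25

Schedule: | P3 0-11 | P4 11-13 | P7 13-25 | P6 25-27 | P5 27-32 | P1 32-44 | P2 44-56 |
Completion: P1=44  P2=56  P3=11  P4=13  P5=32  P6=27  P7=25
Turnaround (C−A): P1=38  P2=49  P3=11  P4=5  P5=16  P6=12  P7=23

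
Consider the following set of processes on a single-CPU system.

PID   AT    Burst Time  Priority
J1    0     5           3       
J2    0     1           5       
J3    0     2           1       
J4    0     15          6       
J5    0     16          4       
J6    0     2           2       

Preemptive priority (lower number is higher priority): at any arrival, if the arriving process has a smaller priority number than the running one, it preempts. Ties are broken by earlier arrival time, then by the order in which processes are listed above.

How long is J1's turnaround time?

9

Gantt: | J3 0-2 | J6 2-4 | J1 4-9 | J5 9-25 | J2 25-26 | J4 26-41 |
Completion: J1=9  J2=26  J3=2  J4=41  J5=25  J6=4
Turnaround (C−A): J1=9  J2=26  J3=2  J4=41  J5=25  J6=4
Turnaround(J1) = completion − arrival = 9 − 0 = 9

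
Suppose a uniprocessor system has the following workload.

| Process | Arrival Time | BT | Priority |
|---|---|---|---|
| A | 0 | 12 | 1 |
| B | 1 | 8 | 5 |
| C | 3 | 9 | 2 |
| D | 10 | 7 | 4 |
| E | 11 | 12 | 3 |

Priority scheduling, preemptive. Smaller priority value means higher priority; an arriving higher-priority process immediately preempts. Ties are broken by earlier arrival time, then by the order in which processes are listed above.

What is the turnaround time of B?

47

Timeline: | A 0-12 | C 12-21 | E 21-33 | D 33-40 | B 40-48 |
Completion: A=12  B=48  C=21  D=40  E=33
Turnaround (C−A): A=12  B=47  C=18  D=30  E=22
Turnaround(B) = completion − arrival = 48 − 1 = 47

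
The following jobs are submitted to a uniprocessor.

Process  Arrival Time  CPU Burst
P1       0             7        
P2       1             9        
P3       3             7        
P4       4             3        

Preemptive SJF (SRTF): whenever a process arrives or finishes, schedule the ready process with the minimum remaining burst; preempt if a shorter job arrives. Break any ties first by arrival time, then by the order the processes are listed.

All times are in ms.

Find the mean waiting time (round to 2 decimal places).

Timeline: | P1 0-7 | P4 7-10 | P3 10-17 | P2 17-26 |
Completion: P1=7  P2=26  P3=17  P4=10
Waiting times: P1=0, P2=16, P3=7, P4=3
Average waiting = (0+16+7+3) / 4 = 26/4 = 6.50

6.50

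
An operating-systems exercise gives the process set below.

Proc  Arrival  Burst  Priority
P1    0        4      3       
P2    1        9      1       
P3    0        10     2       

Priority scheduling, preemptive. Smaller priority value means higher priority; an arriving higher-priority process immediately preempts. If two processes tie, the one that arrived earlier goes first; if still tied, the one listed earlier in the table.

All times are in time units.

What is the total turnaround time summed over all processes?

Gantt: | P3 0-1 | P2 1-10 | P3 10-19 | P1 19-23 |
Completion: P1=23  P2=10  P3=19
Turnaround = completion − arrival: P1=23, P2=9, P3=19
Total turnaround = 23 + 9 + 19 = 51

51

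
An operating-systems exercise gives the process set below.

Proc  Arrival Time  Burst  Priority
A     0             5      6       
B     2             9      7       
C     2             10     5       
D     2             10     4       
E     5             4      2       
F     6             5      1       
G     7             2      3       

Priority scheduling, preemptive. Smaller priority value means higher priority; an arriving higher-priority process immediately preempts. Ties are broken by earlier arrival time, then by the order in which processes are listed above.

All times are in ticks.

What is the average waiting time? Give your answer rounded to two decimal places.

Gantt: | A 0-2 | D 2-5 | E 5-6 | F 6-11 | E 11-14 | G 14-16 | D 16-23 | C 23-33 | A 33-36 | B 36-45 |
Completion: A=36  B=45  C=33  D=23  E=14  F=11  G=16
Waiting times: A=31, B=34, C=21, D=11, E=5, F=0, G=7
Average waiting = (31+34+21+11+5+0+7) / 7 = 109/7 = 15.57

15.57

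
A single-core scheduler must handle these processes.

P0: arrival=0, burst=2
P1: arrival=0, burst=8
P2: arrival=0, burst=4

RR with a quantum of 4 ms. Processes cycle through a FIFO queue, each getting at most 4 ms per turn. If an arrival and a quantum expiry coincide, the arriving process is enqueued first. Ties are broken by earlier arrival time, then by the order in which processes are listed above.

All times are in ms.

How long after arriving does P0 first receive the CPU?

0

Gantt: | P0 0-2 | P1 2-6 | P2 6-10 | P1 10-14 |
Completion: P0=2  P1=14  P2=10
Response(P0) = first start − arrival = 0 − 0 = 0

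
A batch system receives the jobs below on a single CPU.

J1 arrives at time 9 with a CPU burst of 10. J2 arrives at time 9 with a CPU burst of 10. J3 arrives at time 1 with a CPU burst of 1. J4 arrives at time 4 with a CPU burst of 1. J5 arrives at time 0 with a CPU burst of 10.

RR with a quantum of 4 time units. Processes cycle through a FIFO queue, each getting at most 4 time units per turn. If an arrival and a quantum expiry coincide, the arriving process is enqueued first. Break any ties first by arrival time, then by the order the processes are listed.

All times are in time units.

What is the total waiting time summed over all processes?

38

Timeline: | J5 0-4 | J3 4-5 | J4 5-6 | J5 6-10 | J1 10-14 | J2 14-18 | J5 18-20 | J1 20-24 | J2 24-28 | J1 28-30 | J2 30-32 |
Completion: J1=30  J2=32  J3=5  J4=6  J5=20
Waiting = turnaround − burst: J1=11, J2=13, J3=3, J4=1, J5=10
Total waiting = 11 + 13 + 3 + 1 + 10 = 38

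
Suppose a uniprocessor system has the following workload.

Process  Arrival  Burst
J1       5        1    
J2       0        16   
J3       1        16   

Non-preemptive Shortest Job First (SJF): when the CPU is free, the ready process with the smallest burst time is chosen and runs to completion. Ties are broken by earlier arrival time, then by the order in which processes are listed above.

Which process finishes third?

Gantt: | J2 0-16 | J1 16-17 | J3 17-33 |
Completion: J1=17  J2=16  J3=33
Turnaround (C−A): J1=12  J2=16  J3=32
Finish order: J2 → J1 → J3

J3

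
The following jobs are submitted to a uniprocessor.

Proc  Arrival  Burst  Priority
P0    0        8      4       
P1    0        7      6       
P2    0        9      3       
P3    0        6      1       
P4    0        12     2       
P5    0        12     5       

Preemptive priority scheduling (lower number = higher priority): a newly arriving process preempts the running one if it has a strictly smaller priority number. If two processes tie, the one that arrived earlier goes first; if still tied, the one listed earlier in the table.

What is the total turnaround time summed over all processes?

187

Timeline: | P3 0-6 | P4 6-18 | P2 18-27 | P0 27-35 | P5 35-47 | P1 47-54 |
Completion: P0=35  P1=54  P2=27  P3=6  P4=18  P5=47
Turnaround = completion − arrival: P0=35, P1=54, P2=27, P3=6, P4=18, P5=47
Total turnaround = 35 + 54 + 27 + 6 + 18 + 47 = 187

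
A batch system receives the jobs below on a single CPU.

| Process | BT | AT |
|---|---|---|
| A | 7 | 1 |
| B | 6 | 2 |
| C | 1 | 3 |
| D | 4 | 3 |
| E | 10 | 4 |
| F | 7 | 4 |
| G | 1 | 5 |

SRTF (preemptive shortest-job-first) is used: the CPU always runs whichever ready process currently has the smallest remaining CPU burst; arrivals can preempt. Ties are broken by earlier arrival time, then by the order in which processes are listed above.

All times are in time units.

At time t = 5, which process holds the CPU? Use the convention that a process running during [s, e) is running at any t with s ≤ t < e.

Gantt: | idle 0-1 | A 1-3 | C 3-4 | D 4-5 | G 5-6 | D 6-9 | A 9-14 | B 14-20 | F 20-27 | E 27-37 |
Completion: A=14  B=20  C=4  D=9  E=37  F=27  G=6

G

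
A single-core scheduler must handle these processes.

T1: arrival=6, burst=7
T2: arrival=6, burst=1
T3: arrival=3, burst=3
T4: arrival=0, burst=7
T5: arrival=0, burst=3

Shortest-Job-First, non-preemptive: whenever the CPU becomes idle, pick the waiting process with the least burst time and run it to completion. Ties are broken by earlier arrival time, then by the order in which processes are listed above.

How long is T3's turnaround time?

3

Gantt: | T5 0-3 | T3 3-6 | T2 6-7 | T4 7-14 | T1 14-21 |
Completion: T1=21  T2=7  T3=6  T4=14  T5=3
Turnaround (C−A): T1=15  T2=1  T3=3  T4=14  T5=3
Turnaround(T3) = completion − arrival = 6 − 3 = 3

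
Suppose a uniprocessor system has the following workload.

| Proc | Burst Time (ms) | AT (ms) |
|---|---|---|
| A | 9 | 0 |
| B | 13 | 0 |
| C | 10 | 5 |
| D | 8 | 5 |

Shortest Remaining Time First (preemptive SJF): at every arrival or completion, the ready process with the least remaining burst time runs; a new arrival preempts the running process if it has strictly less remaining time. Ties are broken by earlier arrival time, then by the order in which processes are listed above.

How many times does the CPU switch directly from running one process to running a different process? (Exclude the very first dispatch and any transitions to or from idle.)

Timeline: | A 0-9 | D 9-17 | C 17-27 | B 27-40 |
Completion: A=9  B=40  C=27  D=17

3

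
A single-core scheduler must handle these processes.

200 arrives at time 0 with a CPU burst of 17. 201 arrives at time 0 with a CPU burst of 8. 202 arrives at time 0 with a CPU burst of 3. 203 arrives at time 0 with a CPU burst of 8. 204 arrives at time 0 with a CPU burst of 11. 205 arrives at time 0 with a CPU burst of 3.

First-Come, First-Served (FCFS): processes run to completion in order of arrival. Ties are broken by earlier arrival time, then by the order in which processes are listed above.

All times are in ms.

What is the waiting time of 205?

Timeline: | 200 0-17 | 201 17-25 | 202 25-28 | 203 28-36 | 204 36-47 | 205 47-50 |
Completion: 200=17  201=25  202=28  203=36  204=47  205=50
Turnaround (C−A): 200=17  201=25  202=28  203=36  204=47  205=50
Waiting(205) = turnaround − burst = 50 − 3 = 47

47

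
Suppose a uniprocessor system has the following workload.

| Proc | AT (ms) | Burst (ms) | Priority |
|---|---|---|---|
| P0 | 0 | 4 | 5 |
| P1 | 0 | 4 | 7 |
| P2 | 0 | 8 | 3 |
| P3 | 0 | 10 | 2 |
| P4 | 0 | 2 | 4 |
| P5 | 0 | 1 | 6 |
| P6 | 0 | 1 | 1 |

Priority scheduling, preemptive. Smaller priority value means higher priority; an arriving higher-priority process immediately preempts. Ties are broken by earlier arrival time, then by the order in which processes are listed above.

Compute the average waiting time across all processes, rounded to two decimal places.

Schedule: | P6 0-1 | P3 1-11 | P2 11-19 | P4 19-21 | P0 21-25 | P5 25-26 | P1 26-30 |
Completion: P0=25  P1=30  P2=19  P3=11  P4=21  P5=26  P6=1
Waiting times: P0=21, P1=26, P2=11, P3=1, P4=19, P5=25, P6=0
Average waiting = (21+26+11+1+19+25+0) / 7 = 103/7 = 14.71

14.71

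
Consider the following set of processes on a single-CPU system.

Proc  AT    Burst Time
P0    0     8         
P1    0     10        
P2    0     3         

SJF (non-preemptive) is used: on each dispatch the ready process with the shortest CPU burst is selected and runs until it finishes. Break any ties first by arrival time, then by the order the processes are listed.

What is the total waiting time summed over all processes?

14

Schedule: | P2 0-3 | P0 3-11 | P1 11-21 |
Completion: P0=11  P1=21  P2=3
Waiting = turnaround − burst: P0=3, P1=11, P2=0
Total waiting = 3 + 11 + 0 = 14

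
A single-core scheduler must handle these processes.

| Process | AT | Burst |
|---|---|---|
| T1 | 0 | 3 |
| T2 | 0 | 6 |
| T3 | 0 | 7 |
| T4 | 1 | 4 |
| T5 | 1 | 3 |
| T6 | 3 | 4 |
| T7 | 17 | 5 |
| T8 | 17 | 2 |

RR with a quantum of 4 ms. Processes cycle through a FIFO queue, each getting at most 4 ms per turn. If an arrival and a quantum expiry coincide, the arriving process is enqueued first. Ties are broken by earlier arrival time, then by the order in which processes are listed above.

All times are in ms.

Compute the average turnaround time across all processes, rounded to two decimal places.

Gantt: | T1 0-3 | T2 3-7 | T3 7-11 | T4 11-15 | T5 15-18 | T6 18-22 | T2 22-24 | T3 24-27 | T7 27-31 | T8 31-33 | T7 33-34 |
Completion: T1=3  T2=24  T3=27  T4=15  T5=18  T6=22  T7=34  T8=33
Turnaround (C−A): T1=3  T2=24  T3=27  T4=14  T5=17  T6=19  T7=17  T8=16
Turnaround times: T1=3, T2=24, T3=27, T4=14, T5=17, T6=19, T7=17, T8=16
Average turnaround = (3+24+27+14+17+19+17+16) / 8 = 137/8 = 17.13

17.13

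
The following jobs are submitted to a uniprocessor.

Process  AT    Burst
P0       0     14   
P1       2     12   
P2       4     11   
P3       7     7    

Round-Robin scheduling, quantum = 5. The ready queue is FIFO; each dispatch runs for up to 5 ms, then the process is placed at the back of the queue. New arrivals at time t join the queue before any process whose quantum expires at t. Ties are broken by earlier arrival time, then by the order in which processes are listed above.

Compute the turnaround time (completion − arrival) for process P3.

Timeline: | P0 0-5 | P1 5-10 | P2 10-15 | P0 15-20 | P3 20-25 | P1 25-30 | P2 30-35 | P0 35-39 | P3 39-41 | P1 41-43 | P2 43-44 |
Completion: P0=39  P1=43  P2=44  P3=41
Turnaround (C−A): P0=39  P1=41  P2=40  P3=34
Turnaround(P3) = completion − arrival = 41 − 7 = 34

34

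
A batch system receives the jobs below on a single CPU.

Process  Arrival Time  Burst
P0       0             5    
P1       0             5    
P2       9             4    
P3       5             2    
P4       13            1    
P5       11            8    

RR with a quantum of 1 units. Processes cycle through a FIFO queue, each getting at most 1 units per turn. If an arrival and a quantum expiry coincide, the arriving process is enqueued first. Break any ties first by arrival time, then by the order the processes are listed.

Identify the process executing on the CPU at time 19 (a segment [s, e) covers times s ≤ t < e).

Gantt: | P0 0-1 | P1 1-2 | P0 2-3 | P1 3-4 | P0 4-5 | P1 5-6 | P3 6-7 | P0 7-8 | P1 8-9 | P3 9-10 | P0 10-11 | P2 11-12 | P1 12-13 | P5 13-14 | P2 14-15 | P4 15-16 | P5 16-17 | P2 17-18 | P5 18-19 | P2 19-20 | P5 20-25 |
Completion: P0=11  P1=13  P2=20  P3=10  P4=16  P5=25
Turnaround (C−A): P0=11  P1=13  P2=11  P3=5  P4=3  P5=14

P2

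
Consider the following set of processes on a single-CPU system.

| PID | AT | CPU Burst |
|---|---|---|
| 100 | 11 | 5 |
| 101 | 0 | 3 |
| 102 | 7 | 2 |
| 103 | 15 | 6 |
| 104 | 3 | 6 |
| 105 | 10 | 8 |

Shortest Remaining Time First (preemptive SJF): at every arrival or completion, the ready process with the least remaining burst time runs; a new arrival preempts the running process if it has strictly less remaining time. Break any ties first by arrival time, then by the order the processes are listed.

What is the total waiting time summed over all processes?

Timeline: | 101 0-3 | 104 3-9 | 102 9-11 | 100 11-16 | 103 16-22 | 105 22-30 |
Completion: 100=16  101=3  102=11  103=22  104=9  105=30
Turnaround (C−A): 100=5  101=3  102=4  103=7  104=6  105=20
Waiting = turnaround − burst: 100=0, 101=0, 102=2, 103=1, 104=0, 105=12
Total waiting = 0 + 0 + 2 + 1 + 0 + 12 = 15

15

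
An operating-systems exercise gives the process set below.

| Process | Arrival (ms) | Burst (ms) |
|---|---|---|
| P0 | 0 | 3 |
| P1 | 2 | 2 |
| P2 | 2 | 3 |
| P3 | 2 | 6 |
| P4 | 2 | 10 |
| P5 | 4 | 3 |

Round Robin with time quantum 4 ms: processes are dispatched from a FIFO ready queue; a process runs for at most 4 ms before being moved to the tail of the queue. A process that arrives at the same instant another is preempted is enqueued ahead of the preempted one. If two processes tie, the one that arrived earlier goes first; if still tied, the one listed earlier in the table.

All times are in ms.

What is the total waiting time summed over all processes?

44

Gantt: | P0 0-3 | P1 3-5 | P2 5-8 | P3 8-12 | P4 12-16 | P5 16-19 | P3 19-21 | P4 21-27 |
Completion: P0=3  P1=5  P2=8  P3=21  P4=27  P5=19
Turnaround (C−A): P0=3  P1=3  P2=6  P3=19  P4=25  P5=15
Waiting = turnaround − burst: P0=0, P1=1, P2=3, P3=13, P4=15, P5=12
Total waiting = 0 + 1 + 3 + 13 + 15 + 12 = 44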